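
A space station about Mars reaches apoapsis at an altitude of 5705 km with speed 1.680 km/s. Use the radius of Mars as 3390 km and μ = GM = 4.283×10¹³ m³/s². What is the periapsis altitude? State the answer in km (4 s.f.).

r_a = 3390 + 5705 = 9095.0 km = 9.095×10⁶ m.
Specific energy ε = v²/2 − μ/r = -3.298×10⁶ J/kg, so a = −μ/(2ε) = 6.493×10⁶ m.
The apsides satisfy r_p + r_a = 2a, so the periapsis radius is 2a − r_a = 3.892×10⁶ m = 3891.7 km.
Periapsis altitude = 3891.7 − 3390 = 501.73 km.

periapsis altitude ≈ 501.7 km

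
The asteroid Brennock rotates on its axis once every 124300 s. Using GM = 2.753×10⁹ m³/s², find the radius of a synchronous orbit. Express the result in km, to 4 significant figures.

A synchronous orbit has period T, so by Kepler's third law a = (μT²/4π²)^(1/3).
μT²/4π² = 2.753×10⁹ × (1.243×10⁵)² / 39.48 = 1.077×10¹⁸ m³.
a = 1.025×10⁶ m = 1025.2 km.

r_sync ≈ 1025 km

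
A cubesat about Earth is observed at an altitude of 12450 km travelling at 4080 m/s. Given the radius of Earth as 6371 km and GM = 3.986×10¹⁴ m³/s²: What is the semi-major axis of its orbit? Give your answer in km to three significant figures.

r = 6371 + 12450 = 18821 km = 1.882×10⁷ m.
Vis-viva rearranged: 1/a = 2/r − v²/μ = 1.063×10⁻⁷ − 4.176×10⁻⁸ = 6.450×10⁻⁸ m⁻¹.
a = 1.550×10⁷ m = 15503 km.

a ≈ 15500 km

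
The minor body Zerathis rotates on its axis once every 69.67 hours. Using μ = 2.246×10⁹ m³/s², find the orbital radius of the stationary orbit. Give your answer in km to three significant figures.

r_sync ≈ 1530 km

T = 69.67 hours = 2.508×10⁵ s.
A synchronous orbit has period T, so by Kepler's third law a = (μT²/4π²)^(1/3).
μT²/4π² = 2.246×10⁹ × (2.508×10⁵)² / 39.48 = 3.579×10¹⁸ m³.
a = 1.530×10⁶ m = 1529.6 km.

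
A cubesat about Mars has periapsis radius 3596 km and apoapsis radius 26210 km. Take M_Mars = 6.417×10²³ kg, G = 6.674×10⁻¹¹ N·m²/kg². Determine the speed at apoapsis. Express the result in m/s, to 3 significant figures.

v ≈ 628 m/s

μ = GM = 6.674×10⁻¹¹ × 6.417×10²³ = 4.283×10¹³ m³/s².
Semi-major axis a = (r_p + r_a)/2 = 14903 km = 1.490×10⁷ m.
Vis-viva: v² = μ(2/r − 1/a) = 4.283×10¹³ × (7.631×10⁻⁸ − 6.710×10⁻⁸) = 3.943×10⁵ m²/s².
v = 627.9 m/s.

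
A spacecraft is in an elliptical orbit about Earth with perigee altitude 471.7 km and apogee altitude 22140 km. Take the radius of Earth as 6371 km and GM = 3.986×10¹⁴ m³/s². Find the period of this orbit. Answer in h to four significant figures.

r_p = 6371 + 471.7 = 6842.7 km = 6.8427×10⁶ m.
r_a = 6371 + 22140 = 28511 km = 2.8511×10⁷ m.
Semi-major axis a = (r_p + r_a)/2 = (6842.7 + 28511)/2 = 17677 km = 1.768×10⁷ m.
By Kepler's third law T = 2π√(a³/μ) = 2π × 3.723×10³ = 2.339×10⁴ s.
= 6.497 h.

T ≈ 6.497 h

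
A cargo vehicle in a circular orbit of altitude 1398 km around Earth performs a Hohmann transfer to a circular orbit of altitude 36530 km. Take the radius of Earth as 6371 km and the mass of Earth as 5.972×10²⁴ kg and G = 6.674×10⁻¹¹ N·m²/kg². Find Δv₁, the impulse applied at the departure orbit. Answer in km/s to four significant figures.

μ = GM = 6.674×10⁻¹¹ × 5.972×10²⁴ = 3.986×10¹⁴ m³/s².
r₁ = 6371 + 1398 = 7769.0 km = 7.7690×10⁶ m.
r₂ = 6371 + 36530 = 42901 km = 4.2901×10⁷ m.
Transfer ellipse a_t = (r₁ + r₂)/2 = 2.534×10⁷ m.
At r₁: circular v_c1 = √(μ/r₁) = 7163 m/s; transfer-perigee v_p = √[μ(2/r₁ − 1/a_t)] = 9321 m/s.
Δv₁ = v_p − v_c1 = 2158 m/s.
= 2.158 km/s.

Δv ≈ 2.158 km/s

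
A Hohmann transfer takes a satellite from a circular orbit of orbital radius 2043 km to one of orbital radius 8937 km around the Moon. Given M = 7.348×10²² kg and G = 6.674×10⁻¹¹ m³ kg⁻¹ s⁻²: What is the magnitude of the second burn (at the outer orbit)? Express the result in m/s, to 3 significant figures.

Δv ≈ 289 m/s

μ = GM = 6.674×10⁻¹¹ × 7.348×10²² = 4.904×10¹² m³/s².
r₁ = 2043 km = 2.043×10⁶ m.
r₂ = 8937 km = 8.937×10⁶ m.
Transfer ellipse a_t = (r₁ + r₂)/2 = 5.490×10⁶ m.
At r₁: circular v_c1 = √(μ/r₁) = 1549 m/s; transfer-perilune v_p = √[μ(2/r₁ − 1/a_t)] = 1977 m/s.
At r₂: circular v_c2 = √(μ/r₂) = 740.8 m/s; transfer-apolune v_a = √[μ(2/r₂ − 1/a_t)] = 451.9 m/s.
Δv₂ = v_c2 − v_a = 288.9 m/s.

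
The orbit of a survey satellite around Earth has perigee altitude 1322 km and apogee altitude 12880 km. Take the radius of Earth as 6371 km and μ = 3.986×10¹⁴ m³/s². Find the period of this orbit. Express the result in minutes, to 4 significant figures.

r_p = 6371 + 1322 = 7693.0 km = 7.6930×10⁶ m.
r_a = 6371 + 12880 = 19251 km = 1.9251×10⁷ m.
Semi-major axis a = (r_p + r_a)/2 = (7693.0 + 19251)/2 = 13472 km = 1.347×10⁷ m.
By Kepler's third law T = 2π√(a³/μ) = 2π × 2.477×10³ = 1.556×10⁴ s.
= 259.4 minutes.

T ≈ 259.4 minutes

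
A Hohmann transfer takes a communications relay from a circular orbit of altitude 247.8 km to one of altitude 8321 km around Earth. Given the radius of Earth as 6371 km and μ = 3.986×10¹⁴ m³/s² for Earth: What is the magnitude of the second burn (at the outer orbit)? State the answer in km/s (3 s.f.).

r₁ = 6371 + 247.8 = 6618.8 km = 6.6188×10⁶ m.
r₂ = 6371 + 8321 = 14692 km = 1.4692×10⁷ m.
Transfer ellipse a_t = (r₁ + r₂)/2 = 1.066×10⁷ m.
At r₁: circular v_c1 = √(μ/r₁) = 7760 m/s; transfer-perigee v_p = √[μ(2/r₁ − 1/a_t)] = 9112 m/s.
At r₂: circular v_c2 = √(μ/r₂) = 5209 m/s; transfer-apogee v_a = √[μ(2/r₂ − 1/a_t)] = 4105 m/s.
Δv₂ = v_c2 − v_a = 1103 m/s.
= 1.103 km/s.

Δv ≈ 1.10 km/s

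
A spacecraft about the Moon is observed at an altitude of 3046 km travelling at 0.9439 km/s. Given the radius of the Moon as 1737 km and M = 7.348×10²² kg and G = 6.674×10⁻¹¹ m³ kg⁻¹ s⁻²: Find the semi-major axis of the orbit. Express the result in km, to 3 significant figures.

μ = GM = 6.674×10⁻¹¹ × 7.348×10²² = 4.904×10¹² m³/s².
r = 1737 + 3046 = 4783.0 km = 4.783×10⁶ m.
Vis-viva rearranged: 1/a = 2/r − v²/μ = 4.181×10⁻⁷ − 1.817×10⁻⁷ = 2.365×10⁻⁷ m⁻¹.
a = 4.229×10⁶ m = 4228.8 km.

a ≈ 4230 km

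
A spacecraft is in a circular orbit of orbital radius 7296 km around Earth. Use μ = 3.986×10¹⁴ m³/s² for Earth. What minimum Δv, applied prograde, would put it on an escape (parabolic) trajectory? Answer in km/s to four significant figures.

Δv ≈ 3.062 km/s

r = 7296 km = 7.296×10⁶ m.
Circular speed v_c = √(μ/r) = 7391 m/s.
Escape speed v_esc = √(2μ/r) = √2 × v_c = 10450 m/s.
Δv = v_esc − v_c = 3062 m/s = 3.062 km/s.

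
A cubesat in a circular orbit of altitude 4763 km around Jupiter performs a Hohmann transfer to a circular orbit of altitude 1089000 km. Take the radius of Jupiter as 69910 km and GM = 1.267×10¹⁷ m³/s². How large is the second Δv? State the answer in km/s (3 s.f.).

r₁ = 69910 + 4763 = 74673 km = 7.4673×10⁷ m.
r₂ = 69910 + 1089000 = 1158900 km = 1.1589×10⁹ m.
Transfer ellipse a_t = (r₁ + r₂)/2 = 6.168×10⁸ m.
At r₁: circular v_c1 = √(μ/r₁) = 41190 m/s; transfer-perijove v_p = √[μ(2/r₁ − 1/a_t)] = 56460 m/s.
At r₂: circular v_c2 = √(μ/r₂) = 10460 m/s; transfer-apojove v_a = √[μ(2/r₂ − 1/a_t)] = 3638 m/s.
Δv₂ = v_c2 − v_a = 6818 m/s.
= 6.818 km/s.

Δv ≈ 6.82 km/s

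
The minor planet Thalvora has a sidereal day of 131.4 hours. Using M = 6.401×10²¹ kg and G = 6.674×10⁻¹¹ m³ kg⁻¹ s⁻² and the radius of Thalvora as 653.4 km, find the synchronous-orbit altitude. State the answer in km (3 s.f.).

h_sync ≈ 12800 km

μ = GM = 6.674×10⁻¹¹ × 6.401×10²¹ = 4.272×10¹¹ m³/s².
T = 131.4 hours = 4.730×10⁵ s.
A synchronous orbit has period T, so by Kepler's third law a = (μT²/4π²)^(1/3).
μT²/4π² = 4.272×10¹¹ × (4.730×10⁵)² / 39.48 = 2.421×10²¹ m³.
a = 1.343×10⁷ m = 13428 km.
Altitude h = a − R = 13428 − 653.4 = 12775 km.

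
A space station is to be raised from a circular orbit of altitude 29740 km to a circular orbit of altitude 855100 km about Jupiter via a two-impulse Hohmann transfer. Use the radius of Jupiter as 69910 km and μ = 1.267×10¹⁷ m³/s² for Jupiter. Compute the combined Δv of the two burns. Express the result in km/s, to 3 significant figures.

r₁ = 69910 + 29740 = 99650 km = 9.9650×10⁷ m.
r₂ = 69910 + 855100 = 925010 km = 9.2501×10⁸ m.
Transfer ellipse a_t = (r₁ + r₂)/2 = 5.123×10⁸ m.
At r₁: circular v_c1 = √(μ/r₁) = 35660 m/s; transfer-perijove v_p = √[μ(2/r₁ − 1/a_t)] = 47910 m/s.
Δv₁ = v_p − v_c1 = 12260 m/s.
At r₂: circular v_c2 = √(μ/r₂) = 11700 m/s; transfer-apojove v_a = √[μ(2/r₂ − 1/a_t)] = 5162 m/s.
Δv₂ = v_c2 − v_a = 6542 m/s.
Total Δv = Δv₁ + Δv₂ = 18800 m/s = 18.80 km/s.

Δv_total ≈ 18.8 km/s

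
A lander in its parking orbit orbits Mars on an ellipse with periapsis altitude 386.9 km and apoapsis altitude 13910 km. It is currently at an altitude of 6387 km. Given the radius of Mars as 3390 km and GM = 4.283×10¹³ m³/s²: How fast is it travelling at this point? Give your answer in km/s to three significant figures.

v ≈ 2.17 km/s

r_p = 3390 + 386.9 = 3776.9 km = 3.7769×10⁶ m.
r_a = 3390 + 13910 = 17300 km = 1.7300×10⁷ m.
r = 3390 + 6387 = 9777.0 km = 9.777×10⁶ m.
Semi-major axis a = (r_p + r_a)/2 = 10538 km = 1.054×10⁷ m.
Vis-viva: v² = μ(2/r − 1/a) = 4.283×10¹³ × (2.046×10⁻⁷ − 9.489×10⁻⁸) = 4.697×10⁶ m²/s².
v = 2167 m/s = 2.167 km/s.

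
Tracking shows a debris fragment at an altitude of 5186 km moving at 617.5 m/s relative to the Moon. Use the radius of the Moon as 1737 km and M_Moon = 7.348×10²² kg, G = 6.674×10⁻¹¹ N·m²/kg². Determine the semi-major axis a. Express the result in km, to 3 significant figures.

a ≈ 4740 km

μ = GM = 6.674×10⁻¹¹ × 7.348×10²² = 4.904×10¹² m³/s².
r = 1737 + 5186 = 6923.0 km = 6.923×10⁶ m.
Vis-viva rearranged: 1/a = 2/r − v²/μ = 2.889×10⁻⁷ − 7.775×10⁻⁸ = 2.111×10⁻⁷ m⁻¹.
a = 4.736×10⁶ m = 4736.2 km.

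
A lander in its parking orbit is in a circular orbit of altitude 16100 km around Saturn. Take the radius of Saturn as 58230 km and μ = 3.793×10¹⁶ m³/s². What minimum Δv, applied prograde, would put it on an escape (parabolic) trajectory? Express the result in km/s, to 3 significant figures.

Δv ≈ 9.36 km/s

r = 58230 + 16100 = 74330 km = 7.4330×10⁷ m.
Circular speed v_c = √(μ/r) = 22590 m/s.
Escape speed v_esc = √(2μ/r) = √2 × v_c = 31950 m/s.
Δv = v_esc − v_c = 9357 m/s = 9.357 km/s.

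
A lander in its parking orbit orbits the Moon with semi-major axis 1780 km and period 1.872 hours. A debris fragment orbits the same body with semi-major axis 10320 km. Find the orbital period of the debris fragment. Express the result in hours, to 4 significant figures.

Kepler's third law: T² ∝ a³, so T₂ = T₁ (a₂/a₁)^(3/2).
a₂/a₁ = 5.798, (a₂/a₁)^(3/2) = 13.96.
T₂ = 1.872 × 13.96 = 26.13 hours.

T₂ ≈ 26.13 hours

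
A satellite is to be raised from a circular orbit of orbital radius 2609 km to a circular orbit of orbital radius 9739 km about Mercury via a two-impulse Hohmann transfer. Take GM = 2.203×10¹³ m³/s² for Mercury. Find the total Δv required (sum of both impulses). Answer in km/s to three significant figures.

r₁ = 2609 km = 2.609×10⁶ m.
r₂ = 9739 km = 9.739×10⁶ m.
Transfer ellipse a_t = (r₁ + r₂)/2 = 6.174×10⁶ m.
At r₁: circular v_c1 = √(μ/r₁) = 2906 m/s; transfer-periherm v_p = √[μ(2/r₁ − 1/a_t)] = 3650 m/s.
Δv₁ = v_p − v_c1 = 743.8 m/s.
At r₂: circular v_c2 = √(μ/r₂) = 1504 m/s; transfer-apoherm v_a = √[μ(2/r₂ − 1/a_t)] = 977.7 m/s.
Δv₂ = v_c2 − v_a = 526.3 m/s.
Total Δv = Δv₁ + Δv₂ = 1270 m/s = 1.270 km/s.

Δv_total ≈ 1.27 km/s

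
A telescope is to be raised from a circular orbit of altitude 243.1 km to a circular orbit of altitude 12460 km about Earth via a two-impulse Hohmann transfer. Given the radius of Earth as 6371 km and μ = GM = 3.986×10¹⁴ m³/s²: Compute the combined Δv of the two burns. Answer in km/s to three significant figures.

r₁ = 6371 + 243.1 = 6614.1 km = 6.6141×10⁶ m.
r₂ = 6371 + 12460 = 18831 km = 1.8831×10⁷ m.
Transfer ellipse a_t = (r₁ + r₂)/2 = 1.272×10⁷ m.
At r₁: circular v_c1 = √(μ/r₁) = 7763 m/s; transfer-perigee v_p = √[μ(2/r₁ − 1/a_t)] = 9445 m/s.
Δv₁ = v_p − v_c1 = 1682 m/s.
At r₂: circular v_c2 = √(μ/r₂) = 4601 m/s; transfer-apogee v_a = √[μ(2/r₂ − 1/a_t)] = 3317 m/s.
Δv₂ = v_c2 − v_a = 1284 m/s.
Total Δv = Δv₁ + Δv₂ = 2965 m/s = 2.965 km/s.

Δv_total ≈ 2.97 km/s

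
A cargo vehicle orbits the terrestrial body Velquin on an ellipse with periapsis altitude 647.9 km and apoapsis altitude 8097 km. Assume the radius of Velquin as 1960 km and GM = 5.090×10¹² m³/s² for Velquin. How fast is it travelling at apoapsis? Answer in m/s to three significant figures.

v ≈ 457 m/s

r_p = 1960 + 647.9 = 2607.9 km = 2.6079×10⁶ m.
r_a = 1960 + 8097 = 10057 km = 1.0057×10⁷ m.
Semi-major axis a = (r_p + r_a)/2 = 6332.4 km = 6.332×10⁶ m.
Vis-viva: v² = μ(2/r − 1/a) = 5.090×10¹² × (1.989×10⁻⁷ − 1.579×10⁻⁷) = 2.084×10⁵ m²/s².
v = 456.5 m/s.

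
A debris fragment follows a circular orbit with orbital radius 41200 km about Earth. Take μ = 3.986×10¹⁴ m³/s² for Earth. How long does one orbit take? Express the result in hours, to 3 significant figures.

r = 41200 km = 4.120×10⁷ m.
Kepler's third law: T = 2π√(r³/μ) = 2π√((4.120×10⁷)³ / 3.986×10¹⁴).
r³/μ = 1.755×10⁸ s², so T = 2π × 1.325×10⁴ = 8.323×10⁴ s.
Converting: 8.323×10⁴ s ÷ 3600 = 23.12 hours.

T ≈ 23.1 hours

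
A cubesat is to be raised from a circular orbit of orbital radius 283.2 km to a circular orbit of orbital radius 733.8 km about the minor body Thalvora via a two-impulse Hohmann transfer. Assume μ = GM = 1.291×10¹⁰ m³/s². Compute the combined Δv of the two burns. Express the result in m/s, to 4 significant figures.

r₁ = 283.2 km = 2.832×10⁵ m.
r₂ = 733.8 km = 7.338×10⁵ m.
Transfer ellipse a_t = (r₁ + r₂)/2 = 5.085×10⁵ m.
At r₁: circular v_c1 = √(μ/r₁) = 213.5 m/s; transfer-periapsis v_p = √[μ(2/r₁ − 1/a_t)] = 256.5 m/s.
Δv₁ = v_p − v_c1 = 42.97 m/s.
At r₂: circular v_c2 = √(μ/r₂) = 132.6 m/s; transfer-apoapsis v_a = √[μ(2/r₂ − 1/a_t)] = 98.99 m/s.
Δv₂ = v_c2 − v_a = 33.65 m/s.
Total Δv = Δv₁ + Δv₂ = 76.63 m/s.

Δv_total ≈ 76.63 m/s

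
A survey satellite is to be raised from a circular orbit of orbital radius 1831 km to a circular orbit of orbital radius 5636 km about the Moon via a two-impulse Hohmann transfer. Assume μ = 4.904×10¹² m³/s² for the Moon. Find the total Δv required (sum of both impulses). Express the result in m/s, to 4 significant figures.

r₁ = 1831 km = 1.831×10⁶ m.
r₂ = 5636 km = 5.636×10⁶ m.
Transfer ellipse a_t = (r₁ + r₂)/2 = 3.734×10⁶ m.
At r₁: circular v_c1 = √(μ/r₁) = 1637 m/s; transfer-perilune v_p = √[μ(2/r₁ − 1/a_t)] = 2011 m/s.
Δv₁ = v_p − v_c1 = 374.2 m/s.
At r₂: circular v_c2 = √(μ/r₂) = 932.8 m/s; transfer-apolune v_a = √[μ(2/r₂ − 1/a_t)] = 653.2 m/s.
Δv₂ = v_c2 − v_a = 279.6 m/s.
Total Δv = Δv₁ + Δv₂ = 653.8 m/s.

Δv_total ≈ 653.8 m/s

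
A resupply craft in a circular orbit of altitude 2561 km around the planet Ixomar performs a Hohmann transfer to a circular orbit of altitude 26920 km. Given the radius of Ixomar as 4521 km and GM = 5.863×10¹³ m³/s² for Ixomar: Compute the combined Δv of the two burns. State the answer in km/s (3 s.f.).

r₁ = 4521 + 2561 = 7082.0 km = 7.0820×10⁶ m.
r₂ = 4521 + 26920 = 31441 km = 3.1441×10⁷ m.
Transfer ellipse a_t = (r₁ + r₂)/2 = 1.926×10⁷ m.
At r₁: circular v_c1 = √(μ/r₁) = 2877 m/s; transfer-periapsis v_p = √[μ(2/r₁ − 1/a_t)] = 3676 m/s.
Δv₁ = v_p − v_c1 = 798.8 m/s.
At r₂: circular v_c2 = √(μ/r₂) = 1366 m/s; transfer-apoapsis v_a = √[μ(2/r₂ − 1/a_t)] = 828.0 m/s.
Δv₂ = v_c2 − v_a = 537.5 m/s.
Total Δv = Δv₁ + Δv₂ = 1336 m/s = 1.336 km/s.

Δv_total ≈ 1.34 km/s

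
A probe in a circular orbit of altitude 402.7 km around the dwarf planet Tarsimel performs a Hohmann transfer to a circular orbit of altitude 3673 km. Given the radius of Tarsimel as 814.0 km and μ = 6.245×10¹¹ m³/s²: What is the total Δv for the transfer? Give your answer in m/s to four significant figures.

Δv_total ≈ 311.6 m/s

r₁ = 814.0 + 402.7 = 1216.7 km = 1.2167×10⁶ m.
r₂ = 814.0 + 3673 = 4487.0 km = 4.4870×10⁶ m.
Transfer ellipse a_t = (r₁ + r₂)/2 = 2.852×10⁶ m.
At r₁: circular v_c1 = √(μ/r₁) = 716.4 m/s; transfer-periapsis v_p = √[μ(2/r₁ − 1/a_t)] = 898.6 m/s.
Δv₁ = v_p − v_c1 = 182.2 m/s.
At r₂: circular v_c2 = √(μ/r₂) = 373.1 m/s; transfer-apoapsis v_a = √[μ(2/r₂ − 1/a_t)] = 243.7 m/s.
Δv₂ = v_c2 − v_a = 129.4 m/s.
Total Δv = Δv₁ + Δv₂ = 311.6 m/s.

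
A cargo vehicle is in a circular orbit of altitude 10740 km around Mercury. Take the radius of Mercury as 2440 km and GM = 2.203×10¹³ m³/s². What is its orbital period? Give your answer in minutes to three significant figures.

r = 2440 + 10740 = 13180 km = 1.3180×10⁷ m.
Kepler's third law: T = 2π√(r³/μ) = 2π√((1.318×10⁷)³ / 2.203×10¹³).
r³/μ = 1.039×10⁸ s², so T = 2π × 1.019×10⁴ = 6.405×10⁴ s.
Converting: 6.405×10⁴ s ÷ 60.00 = 1068 minutes.

T ≈ 1070 minutes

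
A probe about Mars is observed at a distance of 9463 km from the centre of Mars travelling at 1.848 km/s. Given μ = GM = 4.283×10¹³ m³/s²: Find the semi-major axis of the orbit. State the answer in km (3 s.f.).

a ≈ 7600 km

r = 9.463×10⁶ m.
Specific orbital energy ε = v²/2 − μ/r = (1848)²/2 − 4.283×10¹³/9.463×10⁶ = -2.818×10⁶ J/kg.
Since ε = −μ/(2a), a = −μ/(2ε) = 7.598×10⁶ m = 7598.0 km.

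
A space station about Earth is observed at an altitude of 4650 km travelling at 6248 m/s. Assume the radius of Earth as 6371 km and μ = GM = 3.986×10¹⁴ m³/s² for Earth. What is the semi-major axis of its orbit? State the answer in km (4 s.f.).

r = 6371 + 4650 = 11021 km = 1.102×10⁷ m.
Vis-viva rearranged: 1/a = 2/r − v²/μ = 1.815×10⁻⁷ − 9.794×10⁻⁸ = 8.354×10⁻⁸ m⁻¹.
a = 1.197×10⁷ m = 11971 km.

a ≈ 11970 km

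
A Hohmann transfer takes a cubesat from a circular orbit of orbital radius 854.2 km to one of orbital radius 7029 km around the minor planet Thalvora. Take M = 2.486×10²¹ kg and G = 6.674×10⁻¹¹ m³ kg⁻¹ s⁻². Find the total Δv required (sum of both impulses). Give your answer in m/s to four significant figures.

μ = GM = 6.674×10⁻¹¹ × 2.486×10²¹ = 1.659×10¹¹ m³/s².
r₁ = 854.2 km = 8.542×10⁵ m.
r₂ = 7029 km = 7.029×10⁶ m.
Transfer ellipse a_t = (r₁ + r₂)/2 = 3.942×10⁶ m.
At r₁: circular v_c1 = √(μ/r₁) = 440.7 m/s; transfer-periapsis v_p = √[μ(2/r₁ − 1/a_t)] = 588.5 m/s.
Δv₁ = v_p − v_c1 = 147.8 m/s.
At r₂: circular v_c2 = √(μ/r₂) = 153.6 m/s; transfer-apoapsis v_a = √[μ(2/r₂ − 1/a_t)] = 71.52 m/s.
Δv₂ = v_c2 − v_a = 82.12 m/s.
Total Δv = Δv₁ + Δv₂ = 229.9 m/s.

Δv_total ≈ 229.9 m/s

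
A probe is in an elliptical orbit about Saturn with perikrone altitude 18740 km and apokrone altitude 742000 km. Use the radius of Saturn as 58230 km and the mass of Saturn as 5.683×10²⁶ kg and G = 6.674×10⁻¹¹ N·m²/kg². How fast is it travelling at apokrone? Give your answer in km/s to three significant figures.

μ = GM = 6.674×10⁻¹¹ × 5.683×10²⁶ = 3.793×10¹⁶ m³/s².
r_p = 58230 + 18740 = 76970 km = 7.6970×10⁷ m.
r_a = 58230 + 742000 = 800230 km = 8.0023×10⁸ m.
Semi-major axis a = (r_p + r_a)/2 = 4.3860×10⁵ km = 4.386×10⁸ m.
Vis-viva: v² = μ(2/r − 1/a) = 3.793×10¹⁶ × (2.499×10⁻⁹ − 2.280×10⁻⁹) = 8.318×10⁶ m²/s².
v = 2884 m/s = 2.884 km/s.

v ≈ 2.88 km/s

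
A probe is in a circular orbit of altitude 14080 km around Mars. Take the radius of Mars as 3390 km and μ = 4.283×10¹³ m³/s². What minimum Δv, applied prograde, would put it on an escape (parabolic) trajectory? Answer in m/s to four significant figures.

r = 3390 + 14080 = 17470 km = 1.7470×10⁷ m.
Circular speed v_c = √(μ/r) = 1566 m/s.
Escape speed v_esc = √(2μ/r) = √2 × v_c = 2214 m/s.
Δv = v_esc − v_c = 648.6 m/s.

Δv ≈ 648.6 m/s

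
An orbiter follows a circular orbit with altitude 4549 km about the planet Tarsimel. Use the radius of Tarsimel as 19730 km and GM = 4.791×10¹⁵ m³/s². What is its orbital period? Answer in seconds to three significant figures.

T ≈ 10900 seconds

r = 19730 + 4549 = 24279 km = 2.4279×10⁷ m.
Kepler's third law: T = 2π√(r³/μ) = 2π√((2.428×10⁷)³ / 4.791×10¹⁵).
r³/μ = 2.987×10⁶ s², so T = 2π × 1.728×10³ = 1.086×10⁴ s.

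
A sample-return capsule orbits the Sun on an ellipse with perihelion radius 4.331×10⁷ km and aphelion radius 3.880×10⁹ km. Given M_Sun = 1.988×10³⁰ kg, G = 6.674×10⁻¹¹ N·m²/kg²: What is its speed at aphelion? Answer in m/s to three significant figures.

μ = GM = 6.674×10⁻¹¹ × 1.988×10³⁰ = 1.327×10²⁰ m³/s².
Semi-major axis a = (r_p + r_a)/2 = 1.9617×10⁹ km = 1.962×10¹² m.
Vis-viva: v² = μ(2/r − 1/a) = 1.327×10²⁰ × (5.155×10⁻¹³ − 5.098×10⁻¹³) = 7.550×10⁵ m²/s².
v = 868.9 m/s.

v ≈ 869 m/s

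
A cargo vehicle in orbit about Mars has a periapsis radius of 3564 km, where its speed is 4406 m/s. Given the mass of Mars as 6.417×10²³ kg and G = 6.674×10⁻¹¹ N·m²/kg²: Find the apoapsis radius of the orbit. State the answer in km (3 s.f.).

μ = GM = 6.674×10⁻¹¹ × 6.417×10²³ = 4.283×10¹³ m³/s².
r_p = 3.564×10⁶ m.
Specific energy ε = v²/2 − μ/r = -2.310×10⁶ J/kg, so a = −μ/(2ε) = 9.269×10⁶ m.
The apsides satisfy r_p + r_a = 2a, so the apoapsis radius is 2a − r_p = 1.497×10⁷ m = 14975 km.

apoapsis radius ≈ 15000 km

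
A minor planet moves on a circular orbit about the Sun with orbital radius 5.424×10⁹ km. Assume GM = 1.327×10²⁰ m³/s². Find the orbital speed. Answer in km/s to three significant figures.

v ≈ 4.95 km/s

r = 5.424×10⁹ km = 5.424×10¹² m.
For a circular orbit v = √(μ/r) = √(1.327×10²⁰ / 5.424×10¹²) = √(2.447×10⁷) = 4946 m/s.
That is 4.946 km/s.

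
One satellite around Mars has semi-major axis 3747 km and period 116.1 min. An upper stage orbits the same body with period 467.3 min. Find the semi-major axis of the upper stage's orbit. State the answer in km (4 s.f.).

a₂ ≈ 9481 km

Kepler's third law: a³ ∝ T², so a₂ = a₁ (T₂/T₁)^(2/3).
T₂/T₁ = 4.025, (T₂/T₁)^(2/3) = 2.530.
a₂ = 3747 × 2.530 = 9481 km.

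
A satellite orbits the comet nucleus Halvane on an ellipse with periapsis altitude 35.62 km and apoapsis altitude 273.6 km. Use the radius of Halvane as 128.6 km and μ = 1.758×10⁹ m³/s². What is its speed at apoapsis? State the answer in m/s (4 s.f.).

v ≈ 50.34 m/s

r_p = 128.6 + 35.62 = 164.22 km = 1.6422×10⁵ m.
r_a = 128.6 + 273.6 = 402.20 km = 4.0220×10⁵ m.
Semi-major axis a = (r_p + r_a)/2 = 283.21 km = 2.832×10⁵ m.
Vis-viva: v² = μ(2/r − 1/a) = 1.758×10⁹ × (4.973×10⁻⁶ − 3.531×10⁻⁶) = 2.535×10³ m²/s².
v = 50.34 m/s.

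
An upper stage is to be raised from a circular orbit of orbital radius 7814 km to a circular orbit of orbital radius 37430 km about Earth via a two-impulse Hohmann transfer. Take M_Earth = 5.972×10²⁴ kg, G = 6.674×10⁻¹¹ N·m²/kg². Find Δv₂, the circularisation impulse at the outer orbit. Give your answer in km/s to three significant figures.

Δv ≈ 1.35 km/s

μ = GM = 6.674×10⁻¹¹ × 5.972×10²⁴ = 3.986×10¹⁴ m³/s².
r₁ = 7814 km = 7.814×10⁶ m.
r₂ = 37430 km = 3.743×10⁷ m.
Transfer ellipse a_t = (r₁ + r₂)/2 = 2.262×10⁷ m.
At r₁: circular v_c1 = √(μ/r₁) = 7142 m/s; transfer-perigee v_p = √[μ(2/r₁ − 1/a_t)] = 9187 m/s.
At r₂: circular v_c2 = √(μ/r₂) = 3263 m/s; transfer-apogee v_a = √[μ(2/r₂ − 1/a_t)] = 1918 m/s.
Δv₂ = v_c2 − v_a = 1345 m/s.
= 1.345 km/s.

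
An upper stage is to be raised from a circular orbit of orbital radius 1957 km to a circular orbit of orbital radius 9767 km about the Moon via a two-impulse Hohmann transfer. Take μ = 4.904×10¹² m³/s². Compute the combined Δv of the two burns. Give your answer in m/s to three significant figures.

Δv_total ≈ 760 m/s

r₁ = 1957 km = 1.957×10⁶ m.
r₂ = 9767 km = 9.767×10⁶ m.
Transfer ellipse a_t = (r₁ + r₂)/2 = 5.862×10⁶ m.
At r₁: circular v_c1 = √(μ/r₁) = 1583 m/s; transfer-perilune v_p = √[μ(2/r₁ − 1/a_t)] = 2043 m/s.
Δv₁ = v_p − v_c1 = 460.3 m/s.
At r₂: circular v_c2 = √(μ/r₂) = 708.6 m/s; transfer-apolune v_a = √[μ(2/r₂ − 1/a_t)] = 409.4 m/s.
Δv₂ = v_c2 − v_a = 299.2 m/s.
Total Δv = Δv₁ + Δv₂ = 759.5 m/s.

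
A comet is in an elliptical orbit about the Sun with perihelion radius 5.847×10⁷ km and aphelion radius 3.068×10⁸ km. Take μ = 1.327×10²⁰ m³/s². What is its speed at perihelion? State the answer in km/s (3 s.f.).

Semi-major axis a = (r_p + r_a)/2 = 1.8264×10⁸ km = 1.826×10¹¹ m.
Vis-viva: v² = μ(2/r − 1/a) = 1.327×10²⁰ × (3.421×10⁻¹¹ − 5.475×10⁻¹²) = 3.812×10⁹ m²/s².
v = 61750 m/s = 61.75 km/s.

v ≈ 61.7 km/s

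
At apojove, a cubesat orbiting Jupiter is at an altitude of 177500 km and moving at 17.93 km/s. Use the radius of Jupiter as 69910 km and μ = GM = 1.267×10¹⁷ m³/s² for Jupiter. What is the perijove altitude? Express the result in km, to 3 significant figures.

perijove altitude ≈ 43300 km

r_a = 69910 + 177500 = 2.4741×10⁵ km = 2.474×10⁸ m.
Specific energy ε = v²/2 − μ/r = -3.514×10⁸ J/kg, so a = −μ/(2ε) = 1.803×10⁸ m.
The apsides satisfy r_p + r_a = 2a, so the perijove radius is 2a − r_a = 1.132×10⁸ m = 1.1319×10⁵ km.
Perijove altitude = 1.1319×10⁵ − 69910 = 43276 km.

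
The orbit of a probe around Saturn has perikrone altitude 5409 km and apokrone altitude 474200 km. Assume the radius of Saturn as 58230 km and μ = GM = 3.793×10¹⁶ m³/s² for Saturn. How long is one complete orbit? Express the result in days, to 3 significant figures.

r_p = 58230 + 5409 = 63639 km = 6.3639×10⁷ m.
r_a = 58230 + 474200 = 532430 km = 5.3243×10⁸ m.
Semi-major axis a = (r_p + r_a)/2 = (63639 + 5.3243×10⁵)/2 = 2.9803×10⁵ km = 2.980×10⁸ m.
By Kepler's third law T = 2π√(a³/μ) = 2π × 2.642×10⁴ = 1.660×10⁵ s.
= 1.921 days.

T ≈ 1.92 days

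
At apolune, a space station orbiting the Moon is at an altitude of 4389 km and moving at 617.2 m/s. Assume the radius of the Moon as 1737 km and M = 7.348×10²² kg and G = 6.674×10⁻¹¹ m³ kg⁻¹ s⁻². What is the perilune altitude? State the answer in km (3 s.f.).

μ = GM = 6.674×10⁻¹¹ × 7.348×10²² = 4.904×10¹² m³/s².
r_a = 1737 + 4389 = 6126.0 km = 6.126×10⁶ m.
Specific energy ε = v²/2 − μ/r = -6.101×10⁵ J/kg, so a = −μ/(2ε) = 4.019×10⁶ m.
The apsides satisfy r_p + r_a = 2a, so the perilune radius is 2a − r_a = 1.913×10⁶ m = 1912.6 km.
Perilune altitude = 1912.6 − 1737 = 175.60 km.

perilune altitude ≈ 176 km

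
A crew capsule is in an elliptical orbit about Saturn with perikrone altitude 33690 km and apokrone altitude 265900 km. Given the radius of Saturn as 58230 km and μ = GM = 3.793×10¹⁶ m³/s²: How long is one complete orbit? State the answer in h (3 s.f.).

r_p = 58230 + 33690 = 91920 km = 9.1920×10⁷ m.
r_a = 58230 + 265900 = 324130 km = 3.2413×10⁸ m.
Semi-major axis a = (r_p + r_a)/2 = (91920 + 3.2413×10⁵)/2 = 2.0802×10⁵ km = 2.080×10⁸ m.
By Kepler's third law T = 2π√(a³/μ) = 2π × 1.541×10⁴ = 9.680×10⁴ s.
= 26.89 h.

T ≈ 26.9 h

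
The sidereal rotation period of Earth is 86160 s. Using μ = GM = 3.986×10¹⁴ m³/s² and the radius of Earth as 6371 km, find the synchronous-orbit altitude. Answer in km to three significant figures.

A synchronous orbit has period T, so by Kepler's third law a = (μT²/4π²)^(1/3).
μT²/4π² = 3.986×10¹⁴ × (8.616×10⁴)² / 39.48 = 7.495×10²² m³.
a = 4.216×10⁷ m = 42163 km.
Altitude h = a − R = 42163 − 6371 = 35792 km.

h_sync ≈ 35800 km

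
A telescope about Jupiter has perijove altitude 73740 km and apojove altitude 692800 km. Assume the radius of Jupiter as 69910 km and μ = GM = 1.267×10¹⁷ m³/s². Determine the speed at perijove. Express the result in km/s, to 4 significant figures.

v ≈ 38.53 km/s

r_p = 69910 + 73740 = 143650 km = 1.4365×10⁸ m.
r_a = 69910 + 692800 = 762710 km = 7.6271×10⁸ m.
Semi-major axis a = (r_p + r_a)/2 = 4.5318×10⁵ km = 4.532×10⁸ m.
Vis-viva: v² = μ(2/r − 1/a) = 1.267×10¹⁷ × (1.392×10⁻⁸ − 2.207×10⁻⁹) = 1.484×10⁹ m²/s².
v = 38530 m/s = 38.53 km/s.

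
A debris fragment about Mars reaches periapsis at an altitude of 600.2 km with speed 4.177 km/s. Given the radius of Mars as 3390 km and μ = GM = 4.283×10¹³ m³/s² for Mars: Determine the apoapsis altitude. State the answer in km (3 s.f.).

apoapsis altitude ≈ 13900 km

r_p = 3390 + 600.2 = 3990.2 km = 3.990×10⁶ m.
Specific energy ε = v²/2 − μ/r = -2.010×10⁶ J/kg, so a = −μ/(2ε) = 1.065×10⁷ m.
The apsides satisfy r_p + r_a = 2a, so the apoapsis radius is 2a − r_p = 1.732×10⁷ m = 17317 km.
Apoapsis altitude = 17317 − 3390 = 13927 km.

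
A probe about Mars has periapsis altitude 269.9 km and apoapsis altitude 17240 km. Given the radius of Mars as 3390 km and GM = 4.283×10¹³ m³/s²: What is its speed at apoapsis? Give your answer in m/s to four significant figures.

v ≈ 791.0 m/s

r_p = 3390 + 269.9 = 3659.9 km = 3.6599×10⁶ m.
r_a = 3390 + 17240 = 20630 km = 2.0630×10⁷ m.
Semi-major axis a = (r_p + r_a)/2 = 12145 km = 1.214×10⁷ m.
Vis-viva: v² = μ(2/r − 1/a) = 4.283×10¹³ × (9.695×10⁻⁸ − 8.234×10⁻⁸) = 6.256×10⁵ m²/s².
v = 791.0 m/s.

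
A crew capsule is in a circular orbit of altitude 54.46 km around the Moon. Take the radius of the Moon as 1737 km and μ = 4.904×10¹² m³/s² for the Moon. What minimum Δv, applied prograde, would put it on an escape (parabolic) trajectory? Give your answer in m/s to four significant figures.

r = 1737 + 54.46 = 1791.5 km = 1.7915×10⁶ m.
Circular speed v_c = √(μ/r) = 1655 m/s.
Escape speed v_esc = √(2μ/r) = √2 × v_c = 2340 m/s.
Δv = v_esc − v_c = 685.3 m/s.

Δv ≈ 685.3 m/s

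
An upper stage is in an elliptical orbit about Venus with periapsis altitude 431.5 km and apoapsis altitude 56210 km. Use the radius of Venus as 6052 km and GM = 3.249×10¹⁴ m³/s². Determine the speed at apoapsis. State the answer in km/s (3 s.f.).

r_p = 6052 + 431.5 = 6483.5 km = 6.4835×10⁶ m.
r_a = 6052 + 56210 = 62262 km = 6.2262×10⁷ m.
Semi-major axis a = (r_p + r_a)/2 = 34373 km = 3.437×10⁷ m.
Vis-viva: v² = μ(2/r − 1/a) = 3.249×10¹⁴ × (3.212×10⁻⁸ − 2.909×10⁻⁸) = 9.843×10⁵ m²/s².
v = 992.1 m/s = 0.9921 km/s.

v ≈ 0.992 km/s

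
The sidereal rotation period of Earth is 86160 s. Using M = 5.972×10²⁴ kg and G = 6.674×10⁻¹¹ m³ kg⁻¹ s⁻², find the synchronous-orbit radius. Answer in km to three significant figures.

μ = GM = 6.674×10⁻¹¹ × 5.972×10²⁴ = 3.986×10¹⁴ m³/s².
A synchronous orbit has period T, so by Kepler's third law a = (μT²/4π²)^(1/3).
μT²/4π² = 3.986×10¹⁴ × (8.616×10⁴)² / 39.48 = 7.495×10²² m³.
a = 4.216×10⁷ m = 42162 km.

r_sync ≈ 42200 km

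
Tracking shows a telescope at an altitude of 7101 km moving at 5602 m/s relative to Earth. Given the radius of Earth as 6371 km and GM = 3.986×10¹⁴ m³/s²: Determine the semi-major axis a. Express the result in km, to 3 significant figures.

r = 6371 + 7101 = 13472 km = 1.347×10⁷ m.
Specific orbital energy ε = v²/2 − μ/r = (5602)²/2 − 3.986×10¹⁴/1.347×10⁷ = -1.390×10⁷ J/kg.
Since ε = −μ/(2a), a = −μ/(2ε) = 1.434×10⁷ m = 14342 km.

a ≈ 14300 km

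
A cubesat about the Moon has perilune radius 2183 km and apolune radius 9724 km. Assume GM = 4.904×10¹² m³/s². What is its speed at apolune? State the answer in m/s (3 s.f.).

v ≈ 430 m/s

Semi-major axis a = (r_p + r_a)/2 = 5953.5 km = 5.954×10⁶ m.
Vis-viva: v² = μ(2/r − 1/a) = 4.904×10¹² × (2.057×10⁻⁷ − 1.680×10⁻⁷) = 1.849×10⁵ m²/s².
v = 430.0 m/s.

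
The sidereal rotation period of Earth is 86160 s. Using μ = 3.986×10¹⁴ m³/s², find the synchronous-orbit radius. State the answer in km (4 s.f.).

r_sync ≈ 42160 km

A synchronous orbit has period T, so by Kepler's third law a = (μT²/4π²)^(1/3).
μT²/4π² = 3.986×10¹⁴ × (8.616×10⁴)² / 39.48 = 7.495×10²² m³.
a = 4.216×10⁷ m = 42163 km.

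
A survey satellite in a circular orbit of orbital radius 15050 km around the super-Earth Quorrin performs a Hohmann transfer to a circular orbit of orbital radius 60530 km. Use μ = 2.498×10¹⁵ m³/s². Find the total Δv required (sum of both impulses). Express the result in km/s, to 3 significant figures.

r₁ = 15050 km = 1.505×10⁷ m.
r₂ = 60530 km = 6.053×10⁷ m.
Transfer ellipse a_t = (r₁ + r₂)/2 = 3.779×10⁷ m.
At r₁: circular v_c1 = √(μ/r₁) = 12880 m/s; transfer-periapsis v_p = √[μ(2/r₁ − 1/a_t)] = 16310 m/s.
Δv₁ = v_p − v_c1 = 3422 m/s.
At r₂: circular v_c2 = √(μ/r₂) = 6424 m/s; transfer-apoapsis v_a = √[μ(2/r₂ − 1/a_t)] = 4054 m/s.
Δv₂ = v_c2 − v_a = 2370 m/s.
Total Δv = Δv₁ + Δv₂ = 5792 m/s = 5.792 km/s.

Δv_total ≈ 5.79 km/s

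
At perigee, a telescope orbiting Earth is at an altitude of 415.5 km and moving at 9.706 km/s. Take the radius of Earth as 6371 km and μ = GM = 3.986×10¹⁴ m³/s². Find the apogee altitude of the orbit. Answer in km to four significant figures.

apogee altitude ≈ 21110 km

r_p = 6371 + 415.5 = 6786.5 km = 6.786×10⁶ m.
Specific energy ε = v²/2 − μ/r = -1.163×10⁷ J/kg, so a = −μ/(2ε) = 1.714×10⁷ m.
The apsides satisfy r_p + r_a = 2a, so the apogee radius is 2a − r_p = 2.748×10⁷ m = 27484 km.
Apogee altitude = 27484 − 6371 = 21113 km.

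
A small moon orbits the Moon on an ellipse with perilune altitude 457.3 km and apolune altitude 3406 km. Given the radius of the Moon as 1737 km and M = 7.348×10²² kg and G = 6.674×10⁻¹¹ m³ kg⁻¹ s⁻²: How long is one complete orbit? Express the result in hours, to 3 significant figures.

μ = GM = 6.674×10⁻¹¹ × 7.348×10²² = 4.904×10¹² m³/s².
r_p = 1737 + 457.3 = 2194.3 km = 2.1943×10⁶ m.
r_a = 1737 + 3406 = 5143.0 km = 5.1430×10⁶ m.
Semi-major axis a = (r_p + r_a)/2 = (2194.3 + 5143.0)/2 = 3668.7 km = 3.669×10⁶ m.
By Kepler's third law T = 2π√(a³/μ) = 2π × 3.173×10³ = 1.994×10⁴ s.
= 5.538 hours.

T ≈ 5.54 hours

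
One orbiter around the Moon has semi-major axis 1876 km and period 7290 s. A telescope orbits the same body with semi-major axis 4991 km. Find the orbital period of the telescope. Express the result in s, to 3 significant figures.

Kepler's third law: T² ∝ a³, so T₂ = T₁ (a₂/a₁)^(3/2).
a₂/a₁ = 2.660, (a₂/a₁)^(3/2) = 4.339.
T₂ = 7290 × 4.339 = 31630 s.

T₂ ≈ 31600 s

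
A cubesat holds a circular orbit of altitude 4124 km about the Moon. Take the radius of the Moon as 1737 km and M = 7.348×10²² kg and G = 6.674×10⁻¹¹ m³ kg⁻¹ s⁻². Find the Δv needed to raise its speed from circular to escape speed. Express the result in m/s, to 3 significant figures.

Δv ≈ 379 m/s

μ = GM = 6.674×10⁻¹¹ × 7.348×10²² = 4.904×10¹² m³/s².
r = 1737 + 4124 = 5861.0 km = 5.8610×10⁶ m.
Circular speed v_c = √(μ/r) = 914.7 m/s.
Escape speed v_esc = √(2μ/r) = √2 × v_c = 1294 m/s.
Δv = v_esc − v_c = 378.9 m/s.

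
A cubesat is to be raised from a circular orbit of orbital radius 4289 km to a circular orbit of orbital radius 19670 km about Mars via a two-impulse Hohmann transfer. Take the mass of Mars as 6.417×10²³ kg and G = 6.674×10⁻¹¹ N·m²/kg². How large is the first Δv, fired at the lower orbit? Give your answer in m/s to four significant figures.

Δv ≈ 889.2 m/s

μ = GM = 6.674×10⁻¹¹ × 6.417×10²³ = 4.283×10¹³ m³/s².
r₁ = 4289 km = 4.289×10⁶ m.
r₂ = 19670 km = 1.967×10⁷ m.
Transfer ellipse a_t = (r₁ + r₂)/2 = 1.198×10⁷ m.
At r₁: circular v_c1 = √(μ/r₁) = 3160 m/s; transfer-periapsis v_p = √[μ(2/r₁ − 1/a_t)] = 4049 m/s.
Δv₁ = v_p − v_c1 = 889.2 m/s.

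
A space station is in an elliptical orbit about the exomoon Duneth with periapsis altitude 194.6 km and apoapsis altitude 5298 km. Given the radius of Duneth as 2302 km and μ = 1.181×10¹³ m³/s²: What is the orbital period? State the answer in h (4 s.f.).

T ≈ 5.761 h

r_p = 2302 + 194.6 = 2496.6 km = 2.4966×10⁶ m.
r_a = 2302 + 5298 = 7600.0 km = 7.6000×10⁶ m.
Semi-major axis a = (r_p + r_a)/2 = (2496.6 + 7600.0)/2 = 5048.3 km = 5.048×10⁶ m.
By Kepler's third law T = 2π√(a³/μ) = 2π × 3.301×10³ = 2.074×10⁴ s.
= 5.761 h.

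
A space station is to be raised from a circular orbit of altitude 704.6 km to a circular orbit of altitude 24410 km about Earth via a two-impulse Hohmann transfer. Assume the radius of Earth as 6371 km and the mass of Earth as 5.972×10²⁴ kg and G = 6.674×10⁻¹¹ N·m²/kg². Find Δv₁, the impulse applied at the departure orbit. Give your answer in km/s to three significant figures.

μ = GM = 6.674×10⁻¹¹ × 5.972×10²⁴ = 3.986×10¹⁴ m³/s².
r₁ = 6371 + 704.6 = 7075.6 km = 7.0756×10⁶ m.
r₂ = 6371 + 24410 = 30781 km = 3.0781×10⁷ m.
Transfer ellipse a_t = (r₁ + r₂)/2 = 1.893×10⁷ m.
At r₁: circular v_c1 = √(μ/r₁) = 7505 m/s; transfer-perigee v_p = √[μ(2/r₁ − 1/a_t)] = 9571 m/s.
Δv₁ = v_p − v_c1 = 2066 m/s.
= 2.066 km/s.

Δv ≈ 2.07 km/s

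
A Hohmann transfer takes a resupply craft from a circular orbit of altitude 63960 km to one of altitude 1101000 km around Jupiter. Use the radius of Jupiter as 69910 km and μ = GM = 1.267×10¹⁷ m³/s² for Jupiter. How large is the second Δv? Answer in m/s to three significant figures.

Δv ≈ 5690 m/s

r₁ = 69910 + 63960 = 133870 km = 1.3387×10⁸ m.
r₂ = 69910 + 1101000 = 1170900 km = 1.1709×10⁹ m.
Transfer ellipse a_t = (r₁ + r₂)/2 = 6.524×10⁸ m.
At r₁: circular v_c1 = √(μ/r₁) = 30760 m/s; transfer-perijove v_p = √[μ(2/r₁ − 1/a_t)] = 41210 m/s.
At r₂: circular v_c2 = √(μ/r₂) = 10400 m/s; transfer-apojove v_a = √[μ(2/r₂ − 1/a_t)] = 4712 m/s.
Δv₂ = v_c2 − v_a = 5690 m/s.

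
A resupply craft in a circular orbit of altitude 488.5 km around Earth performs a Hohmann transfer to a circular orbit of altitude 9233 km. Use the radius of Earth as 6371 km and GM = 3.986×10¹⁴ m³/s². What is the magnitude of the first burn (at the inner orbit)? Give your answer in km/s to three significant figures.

Δv ≈ 1.36 km/s

r₁ = 6371 + 488.5 = 6859.5 km = 6.8595×10⁶ m.
r₂ = 6371 + 9233 = 15604 km = 1.5604×10⁷ m.
Transfer ellipse a_t = (r₁ + r₂)/2 = 1.123×10⁷ m.
At r₁: circular v_c1 = √(μ/r₁) = 7623 m/s; transfer-perigee v_p = √[μ(2/r₁ − 1/a_t)] = 8985 m/s.
Δv₁ = v_p − v_c1 = 1362 m/s.
= 1.362 km/s.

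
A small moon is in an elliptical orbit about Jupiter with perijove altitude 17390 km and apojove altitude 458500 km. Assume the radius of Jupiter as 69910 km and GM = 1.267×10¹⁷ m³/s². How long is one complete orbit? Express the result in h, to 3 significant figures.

T ≈ 26.5 h

r_p = 69910 + 17390 = 87300 km = 8.7300×10⁷ m.
r_a = 69910 + 458500 = 528410 km = 5.2841×10⁸ m.
Semi-major axis a = (r_p + r_a)/2 = (87300 + 5.2841×10⁵)/2 = 3.0786×10⁵ km = 3.079×10⁸ m.
By Kepler's third law T = 2π√(a³/μ) = 2π × 1.518×10⁴ = 9.535×10⁴ s.
= 26.49 h.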